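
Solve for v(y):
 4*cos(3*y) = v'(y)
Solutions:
 v(y) = C1 + 4*sin(3*y)/3


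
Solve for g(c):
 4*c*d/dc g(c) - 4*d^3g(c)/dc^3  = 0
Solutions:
 g(c) = C1 + Integral(C2*airyai(c) + C3*airybi(c), c)


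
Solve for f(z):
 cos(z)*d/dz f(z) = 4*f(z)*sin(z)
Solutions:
 f(z) = C1/cos(z)^4


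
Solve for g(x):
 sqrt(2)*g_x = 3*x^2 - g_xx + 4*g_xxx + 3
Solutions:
 g(x) = C1 + C2*exp(x*(1 - sqrt(1 + 16*sqrt(2)))/8) + C3*exp(x*(1 + sqrt(1 + 16*sqrt(2)))/8) + sqrt(2)*x^3/2 - 3*x^2/2 + 3*sqrt(2)*x + 12*x


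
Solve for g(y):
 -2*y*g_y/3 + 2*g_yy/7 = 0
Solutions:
 g(y) = C1 + C2*erfi(sqrt(42)*y/6)


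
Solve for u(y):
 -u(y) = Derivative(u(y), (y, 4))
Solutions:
 u(y) = (C1*sin(sqrt(2)*y/2) + C2*cos(sqrt(2)*y/2))*exp(-sqrt(2)*y/2) + (C3*sin(sqrt(2)*y/2) + C4*cos(sqrt(2)*y/2))*exp(sqrt(2)*y/2)


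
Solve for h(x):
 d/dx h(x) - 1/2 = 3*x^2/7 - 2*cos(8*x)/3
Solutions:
 h(x) = C1 + x^3/7 + x/2 - sin(8*x)/12


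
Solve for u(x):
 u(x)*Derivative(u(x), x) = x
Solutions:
 u(x) = -sqrt(C1 + x^2)
 u(x) = sqrt(C1 + x^2)


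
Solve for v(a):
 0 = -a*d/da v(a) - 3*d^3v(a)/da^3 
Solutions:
 v(a) = C1 + Integral(C2*airyai(-3^(2/3)*a/3) + C3*airybi(-3^(2/3)*a/3), a)


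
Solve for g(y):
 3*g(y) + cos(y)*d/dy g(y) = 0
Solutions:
 g(y) = C1*(sin(y) - 1)^(3/2)/(sin(y) + 1)^(3/2)


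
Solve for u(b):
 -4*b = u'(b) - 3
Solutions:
 u(b) = C1 - 2*b^2 + 3*b


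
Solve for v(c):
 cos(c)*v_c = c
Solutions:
 v(c) = C1 + Integral(c/cos(c), c)


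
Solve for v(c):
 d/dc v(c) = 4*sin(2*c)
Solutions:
 v(c) = C1 - 2*cos(2*c)


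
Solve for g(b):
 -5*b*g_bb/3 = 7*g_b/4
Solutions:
 g(b) = C1 + C2/b^(1/20)


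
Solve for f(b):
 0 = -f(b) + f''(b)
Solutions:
 f(b) = C1*exp(-b) + C2*exp(b)


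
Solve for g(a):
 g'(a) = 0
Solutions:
 g(a) = C1


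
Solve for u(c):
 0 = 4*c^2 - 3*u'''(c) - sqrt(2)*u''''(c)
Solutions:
 u(c) = C1 + C2*c + C3*c^2 + C4*exp(-3*sqrt(2)*c/2) + c^5/45 - sqrt(2)*c^4/27 + 8*c^3/81


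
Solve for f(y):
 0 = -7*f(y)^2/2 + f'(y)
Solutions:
 f(y) = -2/(C1 + 7*y)


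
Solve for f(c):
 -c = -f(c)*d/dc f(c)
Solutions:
 f(c) = -sqrt(C1 + c^2)
 f(c) = sqrt(C1 + c^2)


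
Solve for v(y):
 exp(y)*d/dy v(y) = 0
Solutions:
 v(y) = C1


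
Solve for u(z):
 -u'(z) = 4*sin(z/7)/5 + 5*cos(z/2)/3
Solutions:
 u(z) = C1 - 10*sin(z/2)/3 + 28*cos(z/7)/5


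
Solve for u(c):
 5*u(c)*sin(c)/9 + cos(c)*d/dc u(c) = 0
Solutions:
 u(c) = C1*cos(c)^(5/9)


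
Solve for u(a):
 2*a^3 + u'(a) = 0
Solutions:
 u(a) = C1 - a^4/2


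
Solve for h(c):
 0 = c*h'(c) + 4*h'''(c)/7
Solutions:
 h(c) = C1 + Integral(C2*airyai(-14^(1/3)*c/2) + C3*airybi(-14^(1/3)*c/2), c)


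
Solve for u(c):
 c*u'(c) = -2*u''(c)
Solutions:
 u(c) = C1 + C2*erf(c/2)


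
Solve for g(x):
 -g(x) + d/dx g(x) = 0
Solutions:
 g(x) = C1*exp(x)


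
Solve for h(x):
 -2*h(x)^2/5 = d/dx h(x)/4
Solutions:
 h(x) = 5/(C1 + 8*x)


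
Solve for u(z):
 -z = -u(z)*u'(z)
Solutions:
 u(z) = -sqrt(C1 + z^2)
 u(z) = sqrt(C1 + z^2)


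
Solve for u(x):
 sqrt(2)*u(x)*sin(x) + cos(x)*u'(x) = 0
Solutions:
 u(x) = C1*cos(x)^(sqrt(2))


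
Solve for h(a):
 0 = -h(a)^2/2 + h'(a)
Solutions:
 h(a) = -2/(C1 + a)


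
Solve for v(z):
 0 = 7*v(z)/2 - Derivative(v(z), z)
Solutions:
 v(z) = C1*exp(7*z/2)


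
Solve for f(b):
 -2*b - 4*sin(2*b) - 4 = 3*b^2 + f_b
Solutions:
 f(b) = C1 - b^3 - b^2 - 4*b + 2*cos(2*b)


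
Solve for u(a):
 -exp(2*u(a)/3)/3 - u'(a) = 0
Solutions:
 u(a) = 3*log(-sqrt(-1/(C1 - a))) - 3*log(2)/2 + 3*log(3)
 u(a) = 3*log(-1/(C1 - a))/2 - 3*log(2)/2 + 3*log(3)


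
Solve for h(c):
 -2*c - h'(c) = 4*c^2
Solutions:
 h(c) = C1 - 4*c^3/3 - c^2


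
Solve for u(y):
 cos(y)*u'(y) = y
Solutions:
 u(y) = C1 + Integral(y/cos(y), y)


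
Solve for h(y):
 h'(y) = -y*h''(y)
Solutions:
 h(y) = C1 + C2*log(y)


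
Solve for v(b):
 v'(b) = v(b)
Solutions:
 v(b) = C1*exp(b)


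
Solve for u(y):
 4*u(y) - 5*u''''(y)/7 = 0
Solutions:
 u(y) = C1*exp(-sqrt(2)*5^(3/4)*7^(1/4)*y/5) + C2*exp(sqrt(2)*5^(3/4)*7^(1/4)*y/5) + C3*sin(sqrt(2)*5^(3/4)*7^(1/4)*y/5) + C4*cos(sqrt(2)*5^(3/4)*7^(1/4)*y/5)


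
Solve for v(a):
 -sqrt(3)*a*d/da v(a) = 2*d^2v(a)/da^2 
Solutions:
 v(a) = C1 + C2*erf(3^(1/4)*a/2)


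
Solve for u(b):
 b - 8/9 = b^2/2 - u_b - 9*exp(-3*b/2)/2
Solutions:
 u(b) = C1 + b^3/6 - b^2/2 + 8*b/9 + 3*exp(-3*b/2)


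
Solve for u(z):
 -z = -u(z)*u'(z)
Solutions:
 u(z) = -sqrt(C1 + z^2)
 u(z) = sqrt(C1 + z^2)


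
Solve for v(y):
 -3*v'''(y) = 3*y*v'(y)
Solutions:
 v(y) = C1 + Integral(C2*airyai(-y) + C3*airybi(-y), y)


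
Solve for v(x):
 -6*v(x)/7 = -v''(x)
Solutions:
 v(x) = C1*exp(-sqrt(42)*x/7) + C2*exp(sqrt(42)*x/7)


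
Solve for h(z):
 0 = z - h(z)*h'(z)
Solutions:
 h(z) = -sqrt(C1 + z^2)
 h(z) = sqrt(C1 + z^2)


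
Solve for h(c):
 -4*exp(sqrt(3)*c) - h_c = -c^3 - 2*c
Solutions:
 h(c) = C1 + c^4/4 + c^2 - 4*sqrt(3)*exp(sqrt(3)*c)/3


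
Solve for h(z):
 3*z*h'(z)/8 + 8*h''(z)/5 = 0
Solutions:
 h(z) = C1 + C2*erf(sqrt(30)*z/16)


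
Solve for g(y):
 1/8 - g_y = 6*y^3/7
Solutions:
 g(y) = C1 - 3*y^4/14 + y/8


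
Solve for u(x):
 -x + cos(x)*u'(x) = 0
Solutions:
 u(x) = C1 + Integral(x/cos(x), x)


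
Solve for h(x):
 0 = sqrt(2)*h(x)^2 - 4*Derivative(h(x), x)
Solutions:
 h(x) = -4/(C1 + sqrt(2)*x)


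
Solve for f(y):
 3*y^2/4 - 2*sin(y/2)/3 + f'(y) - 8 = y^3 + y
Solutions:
 f(y) = C1 + y^4/4 - y^3/4 + y^2/2 + 8*y - 4*cos(y/2)/3


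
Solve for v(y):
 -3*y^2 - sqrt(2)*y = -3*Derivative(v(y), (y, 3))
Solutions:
 v(y) = C1 + C2*y + C3*y^2 + y^5/60 + sqrt(2)*y^4/72


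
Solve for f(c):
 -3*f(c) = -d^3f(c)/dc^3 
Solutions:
 f(c) = C3*exp(3^(1/3)*c) + (C1*sin(3^(5/6)*c/2) + C2*cos(3^(5/6)*c/2))*exp(-3^(1/3)*c/2)


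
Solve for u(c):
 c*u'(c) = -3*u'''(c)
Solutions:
 u(c) = C1 + Integral(C2*airyai(-3^(2/3)*c/3) + C3*airybi(-3^(2/3)*c/3), c)


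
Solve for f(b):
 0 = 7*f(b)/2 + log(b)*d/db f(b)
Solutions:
 f(b) = C1*exp(-7*li(b)/2)


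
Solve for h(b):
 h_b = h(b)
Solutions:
 h(b) = C1*exp(b)


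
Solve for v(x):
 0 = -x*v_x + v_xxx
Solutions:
 v(x) = C1 + Integral(C2*airyai(x) + C3*airybi(x), x)


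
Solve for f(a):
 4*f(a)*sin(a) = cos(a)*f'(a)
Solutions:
 f(a) = C1/cos(a)^4


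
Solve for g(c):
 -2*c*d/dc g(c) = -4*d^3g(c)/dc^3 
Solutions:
 g(c) = C1 + Integral(C2*airyai(2^(2/3)*c/2) + C3*airybi(2^(2/3)*c/2), c)


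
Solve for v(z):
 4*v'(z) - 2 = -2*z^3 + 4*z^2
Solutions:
 v(z) = C1 - z^4/8 + z^3/3 + z/2


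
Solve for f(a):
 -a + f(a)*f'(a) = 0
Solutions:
 f(a) = -sqrt(C1 + a^2)
 f(a) = sqrt(C1 + a^2)


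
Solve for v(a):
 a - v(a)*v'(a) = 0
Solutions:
 v(a) = -sqrt(C1 + a^2)
 v(a) = sqrt(C1 + a^2)


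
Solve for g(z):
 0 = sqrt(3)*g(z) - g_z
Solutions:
 g(z) = C1*exp(sqrt(3)*z)


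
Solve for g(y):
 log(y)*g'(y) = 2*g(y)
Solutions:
 g(y) = C1*exp(2*li(y))


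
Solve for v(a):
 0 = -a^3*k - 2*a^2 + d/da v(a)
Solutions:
 v(a) = C1 + a^4*k/4 + 2*a^3/3


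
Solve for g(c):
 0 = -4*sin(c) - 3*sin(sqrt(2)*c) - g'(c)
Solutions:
 g(c) = C1 + 4*cos(c) + 3*sqrt(2)*cos(sqrt(2)*c)/2


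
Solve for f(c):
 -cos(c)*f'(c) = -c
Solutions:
 f(c) = C1 + Integral(c/cos(c), c)


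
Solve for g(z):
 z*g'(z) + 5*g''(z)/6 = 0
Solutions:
 g(z) = C1 + C2*erf(sqrt(15)*z/5)


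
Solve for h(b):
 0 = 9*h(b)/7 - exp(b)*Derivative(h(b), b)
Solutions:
 h(b) = C1*exp(-9*exp(-b)/7)


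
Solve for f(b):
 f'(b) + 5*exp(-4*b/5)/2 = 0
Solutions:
 f(b) = C1 + 25*exp(-4*b/5)/8


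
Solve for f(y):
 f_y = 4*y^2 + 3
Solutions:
 f(y) = C1 + 4*y^3/3 + 3*y


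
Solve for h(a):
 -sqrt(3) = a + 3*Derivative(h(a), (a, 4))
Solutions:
 h(a) = C1 + C2*a + C3*a^2 + C4*a^3 - a^5/360 - sqrt(3)*a^4/72


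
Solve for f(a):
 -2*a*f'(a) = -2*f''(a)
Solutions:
 f(a) = C1 + C2*erfi(sqrt(2)*a/2)


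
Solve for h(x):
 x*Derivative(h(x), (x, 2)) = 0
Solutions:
 h(x) = C1 + C2*x


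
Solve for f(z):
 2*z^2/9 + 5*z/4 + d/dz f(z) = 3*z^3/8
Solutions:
 f(z) = C1 + 3*z^4/32 - 2*z^3/27 - 5*z^2/8


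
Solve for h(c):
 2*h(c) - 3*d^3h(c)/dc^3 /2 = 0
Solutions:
 h(c) = C3*exp(6^(2/3)*c/3) + (C1*sin(2^(2/3)*3^(1/6)*c/2) + C2*cos(2^(2/3)*3^(1/6)*c/2))*exp(-6^(2/3)*c/6)


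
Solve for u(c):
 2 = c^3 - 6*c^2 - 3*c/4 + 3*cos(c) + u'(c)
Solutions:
 u(c) = C1 - c^4/4 + 2*c^3 + 3*c^2/8 + 2*c - 3*sin(c)


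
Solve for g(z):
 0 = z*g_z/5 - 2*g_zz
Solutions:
 g(z) = C1 + C2*erfi(sqrt(5)*z/10)


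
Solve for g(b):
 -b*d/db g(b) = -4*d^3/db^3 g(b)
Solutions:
 g(b) = C1 + Integral(C2*airyai(2^(1/3)*b/2) + C3*airybi(2^(1/3)*b/2), b)


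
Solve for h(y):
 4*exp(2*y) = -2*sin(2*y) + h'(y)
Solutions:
 h(y) = C1 + 2*exp(2*y) - cos(2*y)


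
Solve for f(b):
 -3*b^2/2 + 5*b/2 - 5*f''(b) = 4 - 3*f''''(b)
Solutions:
 f(b) = C1 + C2*b + C3*exp(-sqrt(15)*b/3) + C4*exp(sqrt(15)*b/3) - b^4/40 + b^3/12 - 29*b^2/50


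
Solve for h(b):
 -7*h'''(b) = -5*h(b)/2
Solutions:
 h(b) = C3*exp(14^(2/3)*5^(1/3)*b/14) + (C1*sin(14^(2/3)*sqrt(3)*5^(1/3)*b/28) + C2*cos(14^(2/3)*sqrt(3)*5^(1/3)*b/28))*exp(-14^(2/3)*5^(1/3)*b/28)


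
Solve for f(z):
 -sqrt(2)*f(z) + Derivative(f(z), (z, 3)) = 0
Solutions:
 f(z) = C3*exp(2^(1/6)*z) + (C1*sin(2^(1/6)*sqrt(3)*z/2) + C2*cos(2^(1/6)*sqrt(3)*z/2))*exp(-2^(1/6)*z/2)


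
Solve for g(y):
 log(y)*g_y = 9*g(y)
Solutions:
 g(y) = C1*exp(9*li(y))


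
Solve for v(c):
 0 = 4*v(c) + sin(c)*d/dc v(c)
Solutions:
 v(c) = C1*(cos(c)^2 + 2*cos(c) + 1)/(cos(c)^2 - 2*cos(c) + 1)


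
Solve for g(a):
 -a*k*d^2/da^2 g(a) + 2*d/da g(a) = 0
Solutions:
 g(a) = C1 + a^(((re(k) + 2)*re(k) + im(k)^2)/(re(k)^2 + im(k)^2))*(C2*sin(2*log(a)*Abs(im(k))/(re(k)^2 + im(k)^2)) + C3*cos(2*log(a)*im(k)/(re(k)^2 + im(k)^2)))


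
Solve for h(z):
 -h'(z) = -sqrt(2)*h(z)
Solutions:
 h(z) = C1*exp(sqrt(2)*z)


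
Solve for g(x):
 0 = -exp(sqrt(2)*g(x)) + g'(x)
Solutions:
 g(x) = sqrt(2)*(2*log(-1/(C1 + x)) - log(2))/4


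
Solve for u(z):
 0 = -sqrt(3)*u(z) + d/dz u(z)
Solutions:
 u(z) = C1*exp(sqrt(3)*z)


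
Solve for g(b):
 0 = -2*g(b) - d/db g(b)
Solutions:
 g(b) = C1*exp(-2*b)


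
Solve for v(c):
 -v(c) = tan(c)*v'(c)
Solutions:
 v(c) = C1/sin(c)


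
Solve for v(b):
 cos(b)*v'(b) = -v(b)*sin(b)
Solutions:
 v(b) = C1*cos(b)


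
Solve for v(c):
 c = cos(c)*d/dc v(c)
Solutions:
 v(c) = C1 + Integral(c/cos(c), c)


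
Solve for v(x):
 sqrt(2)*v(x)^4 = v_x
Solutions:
 v(x) = (-1/(C1 + 3*sqrt(2)*x))^(1/3)
 v(x) = (-1/(C1 + sqrt(2)*x))^(1/3)*(-3^(2/3) - 3*3^(1/6)*I)/6
 v(x) = (-1/(C1 + sqrt(2)*x))^(1/3)*(-3^(2/3) + 3*3^(1/6)*I)/6


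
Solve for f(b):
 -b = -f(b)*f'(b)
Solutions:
 f(b) = -sqrt(C1 + b^2)
 f(b) = sqrt(C1 + b^2)


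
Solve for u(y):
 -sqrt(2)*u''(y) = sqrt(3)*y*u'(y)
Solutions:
 u(y) = C1 + C2*erf(6^(1/4)*y/2)


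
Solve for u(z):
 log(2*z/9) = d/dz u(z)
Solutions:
 u(z) = C1 + z*log(z) + z*log(2/9) - z


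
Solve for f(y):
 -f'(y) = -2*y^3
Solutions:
 f(y) = C1 + y^4/2


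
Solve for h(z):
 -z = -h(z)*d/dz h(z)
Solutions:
 h(z) = -sqrt(C1 + z^2)
 h(z) = sqrt(C1 + z^2)


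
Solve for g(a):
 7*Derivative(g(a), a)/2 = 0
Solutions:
 g(a) = C1


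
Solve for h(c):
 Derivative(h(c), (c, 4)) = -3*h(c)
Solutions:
 h(c) = (C1*sin(sqrt(2)*3^(1/4)*c/2) + C2*cos(sqrt(2)*3^(1/4)*c/2))*exp(-sqrt(2)*3^(1/4)*c/2) + (C3*sin(sqrt(2)*3^(1/4)*c/2) + C4*cos(sqrt(2)*3^(1/4)*c/2))*exp(sqrt(2)*3^(1/4)*c/2)


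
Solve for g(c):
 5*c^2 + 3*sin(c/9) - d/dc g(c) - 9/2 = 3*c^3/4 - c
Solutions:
 g(c) = C1 - 3*c^4/16 + 5*c^3/3 + c^2/2 - 9*c/2 - 27*cos(c/9)


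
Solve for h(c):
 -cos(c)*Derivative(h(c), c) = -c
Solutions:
 h(c) = C1 + Integral(c/cos(c), c)


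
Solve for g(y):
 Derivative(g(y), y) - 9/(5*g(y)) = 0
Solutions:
 g(y) = -sqrt(C1 + 90*y)/5
 g(y) = sqrt(C1 + 90*y)/5


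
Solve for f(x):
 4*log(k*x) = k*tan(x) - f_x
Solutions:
 f(x) = C1 - k*log(cos(x)) - 4*x*log(k*x) + 4*x


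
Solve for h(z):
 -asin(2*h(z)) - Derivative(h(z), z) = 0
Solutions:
 Integral(1/asin(2*_y), (_y, h(z))) = C1 - z


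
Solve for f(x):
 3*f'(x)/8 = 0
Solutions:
 f(x) = C1


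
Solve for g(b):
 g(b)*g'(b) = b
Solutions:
 g(b) = -sqrt(C1 + b^2)
 g(b) = sqrt(C1 + b^2)


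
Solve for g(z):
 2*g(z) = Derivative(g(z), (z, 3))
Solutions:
 g(z) = C3*exp(2^(1/3)*z) + (C1*sin(2^(1/3)*sqrt(3)*z/2) + C2*cos(2^(1/3)*sqrt(3)*z/2))*exp(-2^(1/3)*z/2)


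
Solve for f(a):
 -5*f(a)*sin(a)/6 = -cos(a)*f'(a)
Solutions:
 f(a) = C1/cos(a)^(5/6)


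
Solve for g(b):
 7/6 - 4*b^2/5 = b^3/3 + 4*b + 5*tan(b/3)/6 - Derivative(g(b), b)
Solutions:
 g(b) = C1 + b^4/12 + 4*b^3/15 + 2*b^2 - 7*b/6 - 5*log(cos(b/3))/2


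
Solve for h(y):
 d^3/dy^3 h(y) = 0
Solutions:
 h(y) = C1 + C2*y + C3*y^2


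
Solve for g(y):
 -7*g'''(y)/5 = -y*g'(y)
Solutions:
 g(y) = C1 + Integral(C2*airyai(5^(1/3)*7^(2/3)*y/7) + C3*airybi(5^(1/3)*7^(2/3)*y/7), y)


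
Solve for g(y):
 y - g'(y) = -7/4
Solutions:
 g(y) = C1 + y^2/2 + 7*y/4


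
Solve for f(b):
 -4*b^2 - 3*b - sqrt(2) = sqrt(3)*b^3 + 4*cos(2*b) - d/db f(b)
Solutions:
 f(b) = C1 + sqrt(3)*b^4/4 + 4*b^3/3 + 3*b^2/2 + sqrt(2)*b + 2*sin(2*b)


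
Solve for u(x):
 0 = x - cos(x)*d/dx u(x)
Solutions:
 u(x) = C1 + Integral(x/cos(x), x)


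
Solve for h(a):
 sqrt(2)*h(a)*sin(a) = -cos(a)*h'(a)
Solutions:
 h(a) = C1*cos(a)^(sqrt(2))


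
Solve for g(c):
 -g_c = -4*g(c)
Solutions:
 g(c) = C1*exp(4*c)


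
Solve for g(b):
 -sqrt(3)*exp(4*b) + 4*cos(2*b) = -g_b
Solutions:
 g(b) = C1 + sqrt(3)*exp(4*b)/4 - 2*sin(2*b)


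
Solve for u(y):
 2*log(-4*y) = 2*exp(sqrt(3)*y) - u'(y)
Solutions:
 u(y) = C1 - 2*y*log(-y) + 2*y*(1 - 2*log(2)) + 2*sqrt(3)*exp(sqrt(3)*y)/3


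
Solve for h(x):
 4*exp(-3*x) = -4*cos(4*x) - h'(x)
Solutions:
 h(x) = C1 - sin(4*x) + 4*exp(-3*x)/3


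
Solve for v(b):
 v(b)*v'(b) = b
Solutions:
 v(b) = -sqrt(C1 + b^2)
 v(b) = sqrt(C1 + b^2)


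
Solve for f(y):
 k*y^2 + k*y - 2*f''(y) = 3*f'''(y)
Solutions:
 f(y) = C1 + C2*y + C3*exp(-2*y/3) + k*y^4/24 - k*y^3/6 + 3*k*y^2/4


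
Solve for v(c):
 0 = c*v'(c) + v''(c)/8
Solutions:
 v(c) = C1 + C2*erf(2*c)


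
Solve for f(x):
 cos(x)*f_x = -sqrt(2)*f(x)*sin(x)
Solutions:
 f(x) = C1*cos(x)^(sqrt(2))


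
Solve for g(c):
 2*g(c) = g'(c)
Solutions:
 g(c) = C1*exp(2*c)


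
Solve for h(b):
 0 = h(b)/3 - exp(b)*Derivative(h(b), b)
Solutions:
 h(b) = C1*exp(-exp(-b)/3)


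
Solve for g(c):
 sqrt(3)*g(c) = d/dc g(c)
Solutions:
 g(c) = C1*exp(sqrt(3)*c)


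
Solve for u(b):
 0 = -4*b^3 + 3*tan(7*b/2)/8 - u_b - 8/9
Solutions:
 u(b) = C1 - b^4 - 8*b/9 - 3*log(cos(7*b/2))/28


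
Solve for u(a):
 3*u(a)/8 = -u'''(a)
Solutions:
 u(a) = C3*exp(-3^(1/3)*a/2) + (C1*sin(3^(5/6)*a/4) + C2*cos(3^(5/6)*a/4))*exp(3^(1/3)*a/4)


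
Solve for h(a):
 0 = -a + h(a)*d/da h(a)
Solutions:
 h(a) = -sqrt(C1 + a^2)
 h(a) = sqrt(C1 + a^2)


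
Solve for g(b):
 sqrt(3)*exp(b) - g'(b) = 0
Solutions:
 g(b) = C1 + sqrt(3)*exp(b)


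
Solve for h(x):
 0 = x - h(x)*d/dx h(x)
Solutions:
 h(x) = -sqrt(C1 + x^2)
 h(x) = sqrt(C1 + x^2)


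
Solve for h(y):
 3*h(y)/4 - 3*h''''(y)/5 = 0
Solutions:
 h(y) = C1*exp(-sqrt(2)*5^(1/4)*y/2) + C2*exp(sqrt(2)*5^(1/4)*y/2) + C3*sin(sqrt(2)*5^(1/4)*y/2) + C4*cos(sqrt(2)*5^(1/4)*y/2)


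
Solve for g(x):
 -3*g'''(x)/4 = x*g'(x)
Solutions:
 g(x) = C1 + Integral(C2*airyai(-6^(2/3)*x/3) + C3*airybi(-6^(2/3)*x/3), x)


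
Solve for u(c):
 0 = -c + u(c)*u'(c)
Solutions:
 u(c) = -sqrt(C1 + c^2)
 u(c) = sqrt(C1 + c^2)


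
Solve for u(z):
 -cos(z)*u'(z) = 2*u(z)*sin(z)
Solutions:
 u(z) = C1*cos(z)^2


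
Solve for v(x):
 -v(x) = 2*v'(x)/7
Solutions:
 v(x) = C1*exp(-7*x/2)


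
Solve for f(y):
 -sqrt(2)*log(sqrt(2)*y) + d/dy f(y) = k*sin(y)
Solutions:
 f(y) = C1 - k*cos(y) + sqrt(2)*y*(log(y) - 1) + sqrt(2)*y*log(2)/2


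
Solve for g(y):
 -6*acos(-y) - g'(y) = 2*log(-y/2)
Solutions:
 g(y) = C1 - 2*y*log(-y) - 6*y*acos(-y) + 2*y*log(2) + 2*y - 6*sqrt(1 - y^2)


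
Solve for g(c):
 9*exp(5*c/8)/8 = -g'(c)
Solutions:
 g(c) = C1 - 9*exp(5*c/8)/5


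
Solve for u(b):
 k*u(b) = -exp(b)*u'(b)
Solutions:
 u(b) = C1*exp(k*exp(-b))


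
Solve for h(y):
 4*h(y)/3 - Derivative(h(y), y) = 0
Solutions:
 h(y) = C1*exp(4*y/3)


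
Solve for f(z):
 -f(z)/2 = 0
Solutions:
 f(z) = 0


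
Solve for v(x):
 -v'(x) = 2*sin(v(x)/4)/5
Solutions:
 2*x/5 + 2*log(cos(v(x)/4) - 1) - 2*log(cos(v(x)/4) + 1) = C1


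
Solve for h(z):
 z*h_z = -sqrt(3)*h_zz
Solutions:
 h(z) = C1 + C2*erf(sqrt(2)*3^(3/4)*z/6)


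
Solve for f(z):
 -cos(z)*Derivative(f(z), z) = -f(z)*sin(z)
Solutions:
 f(z) = C1/cos(z)


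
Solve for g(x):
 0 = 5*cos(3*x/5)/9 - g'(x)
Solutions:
 g(x) = C1 + 25*sin(3*x/5)/27


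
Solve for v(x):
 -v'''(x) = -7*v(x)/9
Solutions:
 v(x) = C3*exp(21^(1/3)*x/3) + (C1*sin(3^(5/6)*7^(1/3)*x/6) + C2*cos(3^(5/6)*7^(1/3)*x/6))*exp(-21^(1/3)*x/6)


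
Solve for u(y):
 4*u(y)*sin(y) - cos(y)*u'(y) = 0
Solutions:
 u(y) = C1/cos(y)^4


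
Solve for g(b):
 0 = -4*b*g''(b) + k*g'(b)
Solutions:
 g(b) = C1 + b^(re(k)/4 + 1)*(C2*sin(log(b)*Abs(im(k))/4) + C3*cos(log(b)*im(k)/4))


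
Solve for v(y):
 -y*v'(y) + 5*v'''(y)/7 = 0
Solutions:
 v(y) = C1 + Integral(C2*airyai(5^(2/3)*7^(1/3)*y/5) + C3*airybi(5^(2/3)*7^(1/3)*y/5), y)


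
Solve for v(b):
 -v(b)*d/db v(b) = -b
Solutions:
 v(b) = -sqrt(C1 + b^2)
 v(b) = sqrt(C1 + b^2)


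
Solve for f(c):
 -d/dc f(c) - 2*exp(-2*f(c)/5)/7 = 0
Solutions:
 f(c) = 5*log(-sqrt(C1 - 2*c)) - 5*log(35) + 5*log(70)/2
 f(c) = 5*log(C1 - 2*c)/2 - 5*log(35) + 5*log(70)/2


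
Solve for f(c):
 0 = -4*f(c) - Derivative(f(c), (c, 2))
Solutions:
 f(c) = C1*sin(2*c) + C2*cos(2*c)


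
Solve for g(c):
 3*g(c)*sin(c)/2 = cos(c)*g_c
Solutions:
 g(c) = C1/cos(c)^(3/2)


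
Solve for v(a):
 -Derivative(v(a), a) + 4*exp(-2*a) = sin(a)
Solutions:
 v(a) = C1 + cos(a) - 2*exp(-2*a)


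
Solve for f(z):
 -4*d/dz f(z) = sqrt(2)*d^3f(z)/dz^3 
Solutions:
 f(z) = C1 + C2*sin(2^(3/4)*z) + C3*cos(2^(3/4)*z)


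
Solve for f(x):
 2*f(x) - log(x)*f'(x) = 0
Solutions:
 f(x) = C1*exp(2*li(x))


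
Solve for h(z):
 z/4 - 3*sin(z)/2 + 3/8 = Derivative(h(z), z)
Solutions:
 h(z) = C1 + z^2/8 + 3*z/8 + 3*cos(z)/2


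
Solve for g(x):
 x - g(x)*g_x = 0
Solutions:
 g(x) = -sqrt(C1 + x^2)
 g(x) = sqrt(C1 + x^2)


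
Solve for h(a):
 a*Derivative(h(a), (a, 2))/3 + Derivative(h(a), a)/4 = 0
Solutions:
 h(a) = C1 + C2*a^(1/4)


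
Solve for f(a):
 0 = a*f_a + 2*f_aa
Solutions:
 f(a) = C1 + C2*erf(a/2)


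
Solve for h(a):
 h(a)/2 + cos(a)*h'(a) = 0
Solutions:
 h(a) = C1*(sin(a) - 1)^(1/4)/(sin(a) + 1)^(1/4)


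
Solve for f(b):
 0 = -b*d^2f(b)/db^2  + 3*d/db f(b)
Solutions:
 f(b) = C1 + C2*b^4


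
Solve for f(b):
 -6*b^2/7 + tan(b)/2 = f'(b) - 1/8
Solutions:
 f(b) = C1 - 2*b^3/7 + b/8 - log(cos(b))/2


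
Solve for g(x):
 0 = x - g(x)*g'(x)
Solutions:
 g(x) = -sqrt(C1 + x^2)
 g(x) = sqrt(C1 + x^2)


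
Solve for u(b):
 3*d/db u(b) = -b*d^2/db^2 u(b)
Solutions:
 u(b) = C1 + C2/b^2


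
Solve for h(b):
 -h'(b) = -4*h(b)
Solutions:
 h(b) = C1*exp(4*b)


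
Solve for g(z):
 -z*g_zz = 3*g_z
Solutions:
 g(z) = C1 + C2/z^2


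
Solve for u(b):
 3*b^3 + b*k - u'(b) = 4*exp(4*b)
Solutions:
 u(b) = C1 + 3*b^4/4 + b^2*k/2 - exp(4*b)


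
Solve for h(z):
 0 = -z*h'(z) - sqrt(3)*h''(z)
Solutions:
 h(z) = C1 + C2*erf(sqrt(2)*3^(3/4)*z/6)


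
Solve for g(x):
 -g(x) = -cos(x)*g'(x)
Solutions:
 g(x) = C1*sqrt(sin(x) + 1)/sqrt(sin(x) - 1)


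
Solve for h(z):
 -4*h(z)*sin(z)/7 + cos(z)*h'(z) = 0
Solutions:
 h(z) = C1/cos(z)^(4/7)


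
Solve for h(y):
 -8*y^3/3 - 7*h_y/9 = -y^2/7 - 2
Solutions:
 h(y) = C1 - 6*y^4/7 + 3*y^3/49 + 18*y/7


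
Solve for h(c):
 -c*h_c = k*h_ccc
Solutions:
 h(c) = C1 + Integral(C2*airyai(c*(-1/k)^(1/3)) + C3*airybi(c*(-1/k)^(1/3)), c)


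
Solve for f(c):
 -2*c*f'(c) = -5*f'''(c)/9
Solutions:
 f(c) = C1 + Integral(C2*airyai(18^(1/3)*5^(2/3)*c/5) + C3*airybi(18^(1/3)*5^(2/3)*c/5), c)


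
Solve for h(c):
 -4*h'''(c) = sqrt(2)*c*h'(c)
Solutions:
 h(c) = C1 + Integral(C2*airyai(-sqrt(2)*c/2) + C3*airybi(-sqrt(2)*c/2), c)


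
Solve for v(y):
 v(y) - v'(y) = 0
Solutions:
 v(y) = C1*exp(y)


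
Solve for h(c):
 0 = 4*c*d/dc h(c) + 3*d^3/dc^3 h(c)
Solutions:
 h(c) = C1 + Integral(C2*airyai(-6^(2/3)*c/3) + C3*airybi(-6^(2/3)*c/3), c)


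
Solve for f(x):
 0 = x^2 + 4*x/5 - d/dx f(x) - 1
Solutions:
 f(x) = C1 + x^3/3 + 2*x^2/5 - x


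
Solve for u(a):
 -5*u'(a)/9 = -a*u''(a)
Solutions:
 u(a) = C1 + C2*a^(14/9)


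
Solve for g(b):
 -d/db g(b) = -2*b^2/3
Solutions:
 g(b) = C1 + 2*b^3/9


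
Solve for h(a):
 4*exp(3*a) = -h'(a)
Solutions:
 h(a) = C1 - 4*exp(3*a)/3


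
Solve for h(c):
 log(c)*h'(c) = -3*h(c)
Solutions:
 h(c) = C1*exp(-3*li(c))


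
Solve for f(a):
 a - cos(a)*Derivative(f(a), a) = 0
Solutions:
 f(a) = C1 + Integral(a/cos(a), a)


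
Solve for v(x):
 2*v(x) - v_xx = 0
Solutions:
 v(x) = C1*exp(-sqrt(2)*x) + C2*exp(sqrt(2)*x)


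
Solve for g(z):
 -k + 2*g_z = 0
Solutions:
 g(z) = C1 + k*z/2


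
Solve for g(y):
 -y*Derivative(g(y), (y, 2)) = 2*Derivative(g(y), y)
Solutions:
 g(y) = C1 + C2/y


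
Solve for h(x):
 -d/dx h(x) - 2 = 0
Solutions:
 h(x) = C1 - 2*x


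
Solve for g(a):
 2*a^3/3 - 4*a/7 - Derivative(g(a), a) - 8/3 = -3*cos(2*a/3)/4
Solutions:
 g(a) = C1 + a^4/6 - 2*a^2/7 - 8*a/3 + 9*sin(2*a/3)/8


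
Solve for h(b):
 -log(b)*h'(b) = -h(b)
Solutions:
 h(b) = C1*exp(li(b))


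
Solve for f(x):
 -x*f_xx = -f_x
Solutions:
 f(x) = C1 + C2*x^2


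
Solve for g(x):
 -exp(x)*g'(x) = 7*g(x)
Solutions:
 g(x) = C1*exp(7*exp(-x))


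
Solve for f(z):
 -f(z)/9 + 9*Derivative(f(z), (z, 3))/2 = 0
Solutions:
 f(z) = C3*exp(2^(1/3)*3^(2/3)*z/9) + (C1*sin(2^(1/3)*3^(1/6)*z/6) + C2*cos(2^(1/3)*3^(1/6)*z/6))*exp(-2^(1/3)*3^(2/3)*z/18)


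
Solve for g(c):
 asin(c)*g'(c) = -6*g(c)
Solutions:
 g(c) = C1*exp(-6*Integral(1/asin(c), c))


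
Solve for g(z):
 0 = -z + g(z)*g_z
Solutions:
 g(z) = -sqrt(C1 + z^2)
 g(z) = sqrt(C1 + z^2)


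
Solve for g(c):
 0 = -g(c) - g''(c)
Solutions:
 g(c) = C1*sin(c) + C2*cos(c)


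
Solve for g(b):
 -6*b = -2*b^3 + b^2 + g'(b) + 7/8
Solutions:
 g(b) = C1 + b^4/2 - b^3/3 - 3*b^2 - 7*b/8


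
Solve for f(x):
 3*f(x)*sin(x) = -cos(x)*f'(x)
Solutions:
 f(x) = C1*cos(x)^3


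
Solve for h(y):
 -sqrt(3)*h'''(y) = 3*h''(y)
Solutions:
 h(y) = C1 + C2*y + C3*exp(-sqrt(3)*y)


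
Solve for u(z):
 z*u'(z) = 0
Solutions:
 u(z) = C1


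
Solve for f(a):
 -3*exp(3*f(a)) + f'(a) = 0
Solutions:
 f(a) = log(-1/(C1 + 9*a))/3
 f(a) = log((-1/(C1 + 3*a))^(1/3)*(-3^(2/3) - 3*3^(1/6)*I)/6)
 f(a) = log((-1/(C1 + 3*a))^(1/3)*(-3^(2/3) + 3*3^(1/6)*I)/6)


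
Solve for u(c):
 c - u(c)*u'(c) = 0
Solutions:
 u(c) = -sqrt(C1 + c^2)
 u(c) = sqrt(C1 + c^2)


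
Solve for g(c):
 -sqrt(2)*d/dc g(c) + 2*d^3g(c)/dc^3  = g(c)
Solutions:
 g(c) = C1*exp(-c*(2*2^(1/6)*3^(2/3)/(sqrt(3)*sqrt(27 - 4*sqrt(2)) + 9)^(1/3) + 6^(1/3)*(sqrt(3)*sqrt(27 - 4*sqrt(2)) + 9)^(1/3))/12)*sin(c*(-6*6^(1/6)/(sqrt(3)*sqrt(27 - 4*sqrt(2)) + 9)^(1/3) + 2^(1/3)*3^(5/6)*(sqrt(3)*sqrt(27 - 4*sqrt(2)) + 9)^(1/3))/12) + C2*exp(-c*(2*2^(1/6)*3^(2/3)/(sqrt(3)*sqrt(27 - 4*sqrt(2)) + 9)^(1/3) + 6^(1/3)*(sqrt(3)*sqrt(27 - 4*sqrt(2)) + 9)^(1/3))/12)*cos(c*(-6*6^(1/6)/(sqrt(3)*sqrt(27 - 4*sqrt(2)) + 9)^(1/3) + 2^(1/3)*3^(5/6)*(sqrt(3)*sqrt(27 - 4*sqrt(2)) + 9)^(1/3))/12) + C3*exp(c*(2*2^(1/6)*3^(2/3)/(sqrt(3)*sqrt(27 - 4*sqrt(2)) + 9)^(1/3) + 6^(1/3)*(sqrt(3)*sqrt(27 - 4*sqrt(2)) + 9)^(1/3))/6)


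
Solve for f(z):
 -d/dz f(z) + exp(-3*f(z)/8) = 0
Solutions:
 f(z) = 8*log(C1 + 3*z/8)/3
 f(z) = 8*log((-3^(1/3) - 3^(5/6)*I)*(C1 + z)^(1/3)/4)
 f(z) = 8*log((-3^(1/3) + 3^(5/6)*I)*(C1 + z)^(1/3)/4)


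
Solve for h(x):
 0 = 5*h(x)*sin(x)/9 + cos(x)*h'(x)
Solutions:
 h(x) = C1*cos(x)^(5/9)


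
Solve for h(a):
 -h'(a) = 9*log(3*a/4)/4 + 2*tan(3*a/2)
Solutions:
 h(a) = C1 - 9*a*log(a)/4 - 9*a*log(3)/4 + 9*a/4 + 9*a*log(2)/2 + 4*log(cos(3*a/2))/3


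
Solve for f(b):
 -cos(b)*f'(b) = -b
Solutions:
 f(b) = C1 + Integral(b/cos(b), b)


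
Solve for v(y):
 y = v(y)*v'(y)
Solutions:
 v(y) = -sqrt(C1 + y^2)
 v(y) = sqrt(C1 + y^2)


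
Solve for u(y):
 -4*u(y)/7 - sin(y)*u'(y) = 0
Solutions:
 u(y) = C1*(cos(y) + 1)^(2/7)/(cos(y) - 1)^(2/7)


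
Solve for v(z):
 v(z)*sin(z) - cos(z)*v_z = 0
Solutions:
 v(z) = C1/cos(z)


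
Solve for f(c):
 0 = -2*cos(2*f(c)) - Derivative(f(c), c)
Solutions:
 f(c) = -asin((C1 + exp(8*c))/(C1 - exp(8*c)))/2 + pi/2
 f(c) = asin((C1 + exp(8*c))/(C1 - exp(8*c)))/2


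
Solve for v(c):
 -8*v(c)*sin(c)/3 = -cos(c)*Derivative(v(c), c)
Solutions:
 v(c) = C1/cos(c)^(8/3)


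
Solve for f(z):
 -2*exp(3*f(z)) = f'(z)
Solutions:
 f(z) = log((-3^(2/3) - 3*3^(1/6)*I)*(1/(C1 + 2*z))^(1/3)/6)
 f(z) = log((-3^(2/3) + 3*3^(1/6)*I)*(1/(C1 + 2*z))^(1/3)/6)
 f(z) = log(1/(C1 + 6*z))/3


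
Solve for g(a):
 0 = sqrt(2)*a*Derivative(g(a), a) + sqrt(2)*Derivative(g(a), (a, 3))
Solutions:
 g(a) = C1 + Integral(C2*airyai(-a) + C3*airybi(-a), a)


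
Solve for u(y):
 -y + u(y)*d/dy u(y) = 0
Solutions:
 u(y) = -sqrt(C1 + y^2)
 u(y) = sqrt(C1 + y^2)


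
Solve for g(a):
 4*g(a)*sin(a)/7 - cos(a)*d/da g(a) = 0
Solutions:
 g(a) = C1/cos(a)^(4/7)


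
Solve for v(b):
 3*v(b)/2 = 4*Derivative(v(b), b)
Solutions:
 v(b) = C1*exp(3*b/8)


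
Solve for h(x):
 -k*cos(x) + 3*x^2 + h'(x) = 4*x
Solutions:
 h(x) = C1 + k*sin(x) - x^3 + 2*x^2


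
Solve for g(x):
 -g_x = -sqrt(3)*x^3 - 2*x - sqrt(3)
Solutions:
 g(x) = C1 + sqrt(3)*x^4/4 + x^2 + sqrt(3)*x


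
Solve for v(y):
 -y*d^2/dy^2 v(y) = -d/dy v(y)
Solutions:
 v(y) = C1 + C2*y^2


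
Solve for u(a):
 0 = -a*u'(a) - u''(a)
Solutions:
 u(a) = C1 + C2*erf(sqrt(2)*a/2)


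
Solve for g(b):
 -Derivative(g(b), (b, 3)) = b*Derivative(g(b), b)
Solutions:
 g(b) = C1 + Integral(C2*airyai(-b) + C3*airybi(-b), b)


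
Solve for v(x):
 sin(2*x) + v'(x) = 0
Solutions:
 v(x) = C1 + cos(2*x)/2


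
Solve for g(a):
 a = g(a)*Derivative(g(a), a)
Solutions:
 g(a) = -sqrt(C1 + a^2)
 g(a) = sqrt(C1 + a^2)


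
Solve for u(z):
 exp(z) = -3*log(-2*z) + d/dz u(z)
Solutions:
 u(z) = C1 + 3*z*log(-z) + 3*z*(-1 + log(2)) + exp(z)


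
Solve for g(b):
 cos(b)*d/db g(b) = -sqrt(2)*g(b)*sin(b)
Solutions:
 g(b) = C1*cos(b)^(sqrt(2))


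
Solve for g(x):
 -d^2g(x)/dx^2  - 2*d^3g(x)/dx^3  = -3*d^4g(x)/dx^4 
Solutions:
 g(x) = C1 + C2*x + C3*exp(-x/3) + C4*exp(x)


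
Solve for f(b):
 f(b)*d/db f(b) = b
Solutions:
 f(b) = -sqrt(C1 + b^2)
 f(b) = sqrt(C1 + b^2)


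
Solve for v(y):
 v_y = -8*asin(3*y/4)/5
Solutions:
 v(y) = C1 - 8*y*asin(3*y/4)/5 - 8*sqrt(16 - 9*y^2)/15


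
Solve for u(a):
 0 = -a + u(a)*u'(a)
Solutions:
 u(a) = -sqrt(C1 + a^2)
 u(a) = sqrt(C1 + a^2)


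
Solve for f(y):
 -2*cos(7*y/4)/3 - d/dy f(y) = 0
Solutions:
 f(y) = C1 - 8*sin(7*y/4)/21


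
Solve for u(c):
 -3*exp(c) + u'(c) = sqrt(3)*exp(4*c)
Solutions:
 u(c) = C1 + sqrt(3)*exp(4*c)/4 + 3*exp(c)


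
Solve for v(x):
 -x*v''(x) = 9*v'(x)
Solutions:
 v(x) = C1 + C2/x^8


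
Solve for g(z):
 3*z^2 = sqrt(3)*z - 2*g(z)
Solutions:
 g(z) = z*(-3*z + sqrt(3))/2


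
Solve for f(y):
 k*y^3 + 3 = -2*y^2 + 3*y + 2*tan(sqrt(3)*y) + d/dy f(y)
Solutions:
 f(y) = C1 + k*y^4/4 + 2*y^3/3 - 3*y^2/2 + 3*y + 2*sqrt(3)*log(cos(sqrt(3)*y))/3


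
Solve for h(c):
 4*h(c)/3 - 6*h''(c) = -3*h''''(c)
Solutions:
 h(c) = C1*exp(-c*sqrt(1 - sqrt(5)/3)) + C2*exp(c*sqrt(1 - sqrt(5)/3)) + C3*exp(-c*sqrt(sqrt(5)/3 + 1)) + C4*exp(c*sqrt(sqrt(5)/3 + 1))


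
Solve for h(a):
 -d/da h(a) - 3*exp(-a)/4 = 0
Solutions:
 h(a) = C1 + 3*exp(-a)/4


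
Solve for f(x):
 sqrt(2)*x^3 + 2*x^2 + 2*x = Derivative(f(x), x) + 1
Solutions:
 f(x) = C1 + sqrt(2)*x^4/4 + 2*x^3/3 + x^2 - x


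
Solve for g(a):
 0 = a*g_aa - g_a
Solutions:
 g(a) = C1 + C2*a^2


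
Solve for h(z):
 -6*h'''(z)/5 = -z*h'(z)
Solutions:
 h(z) = C1 + Integral(C2*airyai(5^(1/3)*6^(2/3)*z/6) + C3*airybi(5^(1/3)*6^(2/3)*z/6), z)


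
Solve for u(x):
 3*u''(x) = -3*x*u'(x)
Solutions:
 u(x) = C1 + C2*erf(sqrt(2)*x/2)


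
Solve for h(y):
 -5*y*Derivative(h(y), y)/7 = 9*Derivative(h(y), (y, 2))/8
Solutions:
 h(y) = C1 + C2*erf(2*sqrt(35)*y/21)


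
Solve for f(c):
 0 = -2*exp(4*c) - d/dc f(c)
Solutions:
 f(c) = C1 - exp(4*c)/2


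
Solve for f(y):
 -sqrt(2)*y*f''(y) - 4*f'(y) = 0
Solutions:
 f(y) = C1 + C2*y^(1 - 2*sqrt(2))


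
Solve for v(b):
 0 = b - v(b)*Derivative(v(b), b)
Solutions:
 v(b) = -sqrt(C1 + b^2)
 v(b) = sqrt(C1 + b^2)


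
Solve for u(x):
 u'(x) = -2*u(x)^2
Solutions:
 u(x) = 1/(C1 + 2*x)


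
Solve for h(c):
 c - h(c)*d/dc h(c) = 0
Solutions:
 h(c) = -sqrt(C1 + c^2)
 h(c) = sqrt(C1 + c^2)


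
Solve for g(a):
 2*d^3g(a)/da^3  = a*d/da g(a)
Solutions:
 g(a) = C1 + Integral(C2*airyai(2^(2/3)*a/2) + C3*airybi(2^(2/3)*a/2), a)


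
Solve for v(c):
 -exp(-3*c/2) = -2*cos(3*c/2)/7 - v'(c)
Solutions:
 v(c) = C1 - 4*sin(3*c/2)/21 - 2*exp(-3*c/2)/3


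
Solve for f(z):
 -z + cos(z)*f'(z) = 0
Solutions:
 f(z) = C1 + Integral(z/cos(z), z)


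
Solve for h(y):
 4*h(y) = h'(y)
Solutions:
 h(y) = C1*exp(4*y)


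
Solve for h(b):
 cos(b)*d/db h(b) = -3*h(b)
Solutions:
 h(b) = C1*(sin(b) - 1)^(3/2)/(sin(b) + 1)^(3/2)


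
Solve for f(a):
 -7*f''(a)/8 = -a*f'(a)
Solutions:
 f(a) = C1 + C2*erfi(2*sqrt(7)*a/7)


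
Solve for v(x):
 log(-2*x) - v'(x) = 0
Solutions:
 v(x) = C1 + x*log(-x) + x*(-1 + log(2))


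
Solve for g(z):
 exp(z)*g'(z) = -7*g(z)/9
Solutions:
 g(z) = C1*exp(7*exp(-z)/9)


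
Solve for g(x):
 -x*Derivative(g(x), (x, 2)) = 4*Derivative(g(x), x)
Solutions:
 g(x) = C1 + C2/x^3


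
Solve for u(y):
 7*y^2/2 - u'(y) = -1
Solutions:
 u(y) = C1 + 7*y^3/6 + y


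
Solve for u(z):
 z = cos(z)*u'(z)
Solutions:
 u(z) = C1 + Integral(z/cos(z), z)


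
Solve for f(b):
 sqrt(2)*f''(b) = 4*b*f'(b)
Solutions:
 f(b) = C1 + C2*erfi(2^(1/4)*b)


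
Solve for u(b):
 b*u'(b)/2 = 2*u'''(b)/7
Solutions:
 u(b) = C1 + Integral(C2*airyai(14^(1/3)*b/2) + C3*airybi(14^(1/3)*b/2), b)


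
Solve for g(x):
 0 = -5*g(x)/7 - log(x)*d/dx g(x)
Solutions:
 g(x) = C1*exp(-5*li(x)/7)


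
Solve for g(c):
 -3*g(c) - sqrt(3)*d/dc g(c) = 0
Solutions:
 g(c) = C1*exp(-sqrt(3)*c)


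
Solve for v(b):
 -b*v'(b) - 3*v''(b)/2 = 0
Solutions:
 v(b) = C1 + C2*erf(sqrt(3)*b/3)


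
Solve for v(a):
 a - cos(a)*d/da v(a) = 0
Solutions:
 v(a) = C1 + Integral(a/cos(a), a)


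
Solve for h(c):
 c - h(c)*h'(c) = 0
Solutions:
 h(c) = -sqrt(C1 + c^2)
 h(c) = sqrt(C1 + c^2)


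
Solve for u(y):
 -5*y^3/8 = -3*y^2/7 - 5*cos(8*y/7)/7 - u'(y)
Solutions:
 u(y) = C1 + 5*y^4/32 - y^3/7 - 5*sin(8*y/7)/8


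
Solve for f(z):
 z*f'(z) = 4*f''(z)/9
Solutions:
 f(z) = C1 + C2*erfi(3*sqrt(2)*z/4)


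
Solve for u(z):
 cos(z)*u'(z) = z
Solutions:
 u(z) = C1 + Integral(z/cos(z), z)


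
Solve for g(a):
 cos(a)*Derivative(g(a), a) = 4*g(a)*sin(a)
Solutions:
 g(a) = C1/cos(a)^4


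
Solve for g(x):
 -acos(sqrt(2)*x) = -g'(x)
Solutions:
 g(x) = C1 + x*acos(sqrt(2)*x) - sqrt(2)*sqrt(1 - 2*x^2)/2


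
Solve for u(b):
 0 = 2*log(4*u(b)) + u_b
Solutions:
 Integral(1/(log(_y) + 2*log(2)), (_y, u(b)))/2 = C1 - b


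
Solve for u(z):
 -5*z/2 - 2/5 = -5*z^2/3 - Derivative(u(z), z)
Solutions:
 u(z) = C1 - 5*z^3/9 + 5*z^2/4 + 2*z/5


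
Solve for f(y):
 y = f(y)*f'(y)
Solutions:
 f(y) = -sqrt(C1 + y^2)
 f(y) = sqrt(C1 + y^2)


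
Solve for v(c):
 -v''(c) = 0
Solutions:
 v(c) = C1 + C2*c


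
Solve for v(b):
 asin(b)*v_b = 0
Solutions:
 v(b) = C1


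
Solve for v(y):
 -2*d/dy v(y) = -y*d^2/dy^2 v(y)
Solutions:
 v(y) = C1 + C2*y^3


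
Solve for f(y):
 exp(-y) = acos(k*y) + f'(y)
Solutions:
 f(y) = C1 - Piecewise((y*acos(k*y) + exp(-y) - sqrt(-k^2*y^2 + 1)/k, Ne(k, 0)), (pi*y/2 + exp(-y), True))


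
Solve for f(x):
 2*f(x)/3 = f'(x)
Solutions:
 f(x) = C1*exp(2*x/3)


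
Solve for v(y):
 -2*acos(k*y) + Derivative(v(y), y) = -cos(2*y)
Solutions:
 v(y) = C1 + 2*Piecewise((y*acos(k*y) - sqrt(-k^2*y^2 + 1)/k, Ne(k, 0)), (pi*y/2, True)) - sin(2*y)/2


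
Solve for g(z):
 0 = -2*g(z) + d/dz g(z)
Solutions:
 g(z) = C1*exp(2*z)


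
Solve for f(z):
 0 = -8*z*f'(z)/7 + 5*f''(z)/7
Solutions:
 f(z) = C1 + C2*erfi(2*sqrt(5)*z/5)


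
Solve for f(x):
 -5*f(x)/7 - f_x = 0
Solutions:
 f(x) = C1*exp(-5*x/7)


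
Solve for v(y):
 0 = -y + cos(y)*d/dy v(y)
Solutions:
 v(y) = C1 + Integral(y/cos(y), y)


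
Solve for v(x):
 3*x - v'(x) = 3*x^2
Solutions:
 v(x) = C1 - x^3 + 3*x^2/2


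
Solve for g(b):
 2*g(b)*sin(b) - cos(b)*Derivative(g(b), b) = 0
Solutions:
 g(b) = C1/cos(b)^2


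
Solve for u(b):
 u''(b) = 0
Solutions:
 u(b) = C1 + C2*b


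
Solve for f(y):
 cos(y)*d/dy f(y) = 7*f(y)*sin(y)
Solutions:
 f(y) = C1/cos(y)^7


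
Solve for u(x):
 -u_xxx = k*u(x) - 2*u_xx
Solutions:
 u(x) = C1*exp(x*(-(27*k/2 + sqrt((27*k - 16)^2 - 256)/2 - 8)^(1/3) + 2 - 4/(27*k/2 + sqrt((27*k - 16)^2 - 256)/2 - 8)^(1/3))/3) + C2*exp(x*((27*k/2 + sqrt((27*k - 16)^2 - 256)/2 - 8)^(1/3) - sqrt(3)*I*(27*k/2 + sqrt((27*k - 16)^2 - 256)/2 - 8)^(1/3) + 4 - 16/((-1 + sqrt(3)*I)*(27*k/2 + sqrt((27*k - 16)^2 - 256)/2 - 8)^(1/3)))/6) + C3*exp(x*((27*k/2 + sqrt((27*k - 16)^2 - 256)/2 - 8)^(1/3) + sqrt(3)*I*(27*k/2 + sqrt((27*k - 16)^2 - 256)/2 - 8)^(1/3) + 4 + 16/((1 + sqrt(3)*I)*(27*k/2 + sqrt((27*k - 16)^2 - 256)/2 - 8)^(1/3)))/6)


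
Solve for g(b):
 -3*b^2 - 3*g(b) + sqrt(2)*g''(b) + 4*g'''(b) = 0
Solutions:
 g(b) = C1*exp(-b*(2^(2/3)/(-sqrt(2) + sqrt(-2 + (324 - sqrt(2))^2) + 324)^(1/3) + 2*sqrt(2) + 2^(1/3)*(-sqrt(2) + sqrt(-2 + (324 - sqrt(2))^2) + 324)^(1/3))/24)*sin(2^(1/3)*sqrt(3)*b*(-(-sqrt(2) + sqrt(-2 + (324 - sqrt(2))^2) + 324)^(1/3) + 2^(1/3)/(-sqrt(2) + sqrt(-2 + (324 - sqrt(2))^2) + 324)^(1/3))/24) + C2*exp(-b*(2^(2/3)/(-sqrt(2) + sqrt(-2 + (324 - sqrt(2))^2) + 324)^(1/3) + 2*sqrt(2) + 2^(1/3)*(-sqrt(2) + sqrt(-2 + (324 - sqrt(2))^2) + 324)^(1/3))/24)*cos(2^(1/3)*sqrt(3)*b*(-(-sqrt(2) + sqrt(-2 + (324 - sqrt(2))^2) + 324)^(1/3) + 2^(1/3)/(-sqrt(2) + sqrt(-2 + (324 - sqrt(2))^2) + 324)^(1/3))/24) + C3*exp(b*(-sqrt(2) + 2^(2/3)/(-sqrt(2) + sqrt(-2 + (324 - sqrt(2))^2) + 324)^(1/3) + 2^(1/3)*(-sqrt(2) + sqrt(-2 + (324 - sqrt(2))^2) + 324)^(1/3))/12) - b^2 - 2*sqrt(2)/3


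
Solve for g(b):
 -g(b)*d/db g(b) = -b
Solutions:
 g(b) = -sqrt(C1 + b^2)
 g(b) = sqrt(C1 + b^2)


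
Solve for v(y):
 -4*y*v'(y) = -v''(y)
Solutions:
 v(y) = C1 + C2*erfi(sqrt(2)*y)


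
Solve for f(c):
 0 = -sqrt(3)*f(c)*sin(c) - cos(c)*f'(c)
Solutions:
 f(c) = C1*cos(c)^(sqrt(3))


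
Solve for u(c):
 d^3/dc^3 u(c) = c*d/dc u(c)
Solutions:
 u(c) = C1 + Integral(C2*airyai(c) + C3*airybi(c), c)


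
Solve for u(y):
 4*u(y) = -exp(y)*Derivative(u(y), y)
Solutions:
 u(y) = C1*exp(4*exp(-y))


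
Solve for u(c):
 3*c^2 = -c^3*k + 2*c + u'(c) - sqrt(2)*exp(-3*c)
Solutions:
 u(c) = C1 + c^4*k/4 + c^3 - c^2 - sqrt(2)*exp(-3*c)/3


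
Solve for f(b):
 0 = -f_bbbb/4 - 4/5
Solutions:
 f(b) = C1 + C2*b + C3*b^2 + C4*b^3 - 2*b^4/15


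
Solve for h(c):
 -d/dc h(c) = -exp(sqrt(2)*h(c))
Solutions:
 h(c) = sqrt(2)*(2*log(-1/(C1 + c)) - log(2))/4


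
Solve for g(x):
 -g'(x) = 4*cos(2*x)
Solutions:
 g(x) = C1 - 2*sin(2*x)


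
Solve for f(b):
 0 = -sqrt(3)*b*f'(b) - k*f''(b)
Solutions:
 f(b) = C1 + C2*sqrt(k)*erf(sqrt(2)*3^(1/4)*b*sqrt(1/k)/2)


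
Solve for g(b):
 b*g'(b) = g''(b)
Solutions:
 g(b) = C1 + C2*erfi(sqrt(2)*b/2)


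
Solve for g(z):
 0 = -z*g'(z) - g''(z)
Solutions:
 g(z) = C1 + C2*erf(sqrt(2)*z/2)


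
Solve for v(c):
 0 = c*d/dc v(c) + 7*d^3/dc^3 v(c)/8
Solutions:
 v(c) = C1 + Integral(C2*airyai(-2*7^(2/3)*c/7) + C3*airybi(-2*7^(2/3)*c/7), c)


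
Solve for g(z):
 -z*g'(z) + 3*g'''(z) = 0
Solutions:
 g(z) = C1 + Integral(C2*airyai(3^(2/3)*z/3) + C3*airybi(3^(2/3)*z/3), z)


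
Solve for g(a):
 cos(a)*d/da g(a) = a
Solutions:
 g(a) = C1 + Integral(a/cos(a), a)


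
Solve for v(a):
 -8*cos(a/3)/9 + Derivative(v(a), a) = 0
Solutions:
 v(a) = C1 + 8*sin(a/3)/3


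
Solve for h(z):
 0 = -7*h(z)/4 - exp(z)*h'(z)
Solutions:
 h(z) = C1*exp(7*exp(-z)/4)


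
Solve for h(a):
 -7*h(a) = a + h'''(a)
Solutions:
 h(a) = C3*exp(-7^(1/3)*a) - a/7 + (C1*sin(sqrt(3)*7^(1/3)*a/2) + C2*cos(sqrt(3)*7^(1/3)*a/2))*exp(7^(1/3)*a/2)


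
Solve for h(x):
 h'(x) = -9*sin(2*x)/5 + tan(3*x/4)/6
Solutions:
 h(x) = C1 - 2*log(cos(3*x/4))/9 + 9*cos(2*x)/10


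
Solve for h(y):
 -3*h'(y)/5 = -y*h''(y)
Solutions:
 h(y) = C1 + C2*y^(8/5)


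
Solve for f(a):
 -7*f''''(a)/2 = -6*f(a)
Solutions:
 f(a) = C1*exp(-sqrt(2)*3^(1/4)*7^(3/4)*a/7) + C2*exp(sqrt(2)*3^(1/4)*7^(3/4)*a/7) + C3*sin(sqrt(2)*3^(1/4)*7^(3/4)*a/7) + C4*cos(sqrt(2)*3^(1/4)*7^(3/4)*a/7)


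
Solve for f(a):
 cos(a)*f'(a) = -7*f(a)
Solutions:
 f(a) = C1*sqrt(sin(a) - 1)*(sin(a)^3 - 3*sin(a)^2 + 3*sin(a) - 1)/(sqrt(sin(a) + 1)*(sin(a)^3 + 3*sin(a)^2 + 3*sin(a) + 1))


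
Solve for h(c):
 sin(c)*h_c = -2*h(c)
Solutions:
 h(c) = C1*(cos(c) + 1)/(cos(c) - 1)


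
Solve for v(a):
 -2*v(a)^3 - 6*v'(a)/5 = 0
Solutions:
 v(a) = -sqrt(6)*sqrt(-1/(C1 - 5*a))/2
 v(a) = sqrt(6)*sqrt(-1/(C1 - 5*a))/2


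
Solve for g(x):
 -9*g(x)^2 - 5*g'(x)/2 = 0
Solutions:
 g(x) = 5/(C1 + 18*x)


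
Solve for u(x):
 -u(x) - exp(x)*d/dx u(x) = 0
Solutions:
 u(x) = C1*exp(exp(-x))


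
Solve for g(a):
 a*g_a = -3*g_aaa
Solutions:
 g(a) = C1 + Integral(C2*airyai(-3^(2/3)*a/3) + C3*airybi(-3^(2/3)*a/3), a)


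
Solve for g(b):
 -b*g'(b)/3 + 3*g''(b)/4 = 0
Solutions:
 g(b) = C1 + C2*erfi(sqrt(2)*b/3)


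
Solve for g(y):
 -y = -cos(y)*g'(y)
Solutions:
 g(y) = C1 + Integral(y/cos(y), y)


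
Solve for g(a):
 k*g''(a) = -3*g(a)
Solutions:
 g(a) = C1*exp(-sqrt(3)*a*sqrt(-1/k)) + C2*exp(sqrt(3)*a*sqrt(-1/k))


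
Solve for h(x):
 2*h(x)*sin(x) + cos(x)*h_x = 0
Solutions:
 h(x) = C1*cos(x)^2


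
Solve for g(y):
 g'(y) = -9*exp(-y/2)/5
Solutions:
 g(y) = C1 + 18*exp(-y/2)/5


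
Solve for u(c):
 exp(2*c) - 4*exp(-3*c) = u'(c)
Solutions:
 u(c) = C1 + exp(2*c)/2 + 4*exp(-3*c)/3


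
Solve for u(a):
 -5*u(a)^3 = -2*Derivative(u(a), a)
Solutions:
 u(a) = -sqrt(-1/(C1 + 5*a))
 u(a) = sqrt(-1/(C1 + 5*a))


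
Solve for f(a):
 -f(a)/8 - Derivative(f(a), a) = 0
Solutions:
 f(a) = C1*exp(-a/8)
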